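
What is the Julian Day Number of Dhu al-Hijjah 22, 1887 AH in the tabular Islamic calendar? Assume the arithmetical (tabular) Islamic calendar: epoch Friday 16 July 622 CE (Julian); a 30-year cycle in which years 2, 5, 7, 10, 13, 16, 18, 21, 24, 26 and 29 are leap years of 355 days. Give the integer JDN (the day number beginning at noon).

2617122

Equivalently 2 May 2453 (Gregorian).
JDN 2451545 is 1 January 2000 CE (Gregorian); the target day is +165577 days from there, so JDN = 2617122.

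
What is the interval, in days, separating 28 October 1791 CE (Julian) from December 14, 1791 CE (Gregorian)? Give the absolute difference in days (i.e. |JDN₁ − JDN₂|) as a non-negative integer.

JDN of the first date = 2375521.
JDN of the second date = 2375557.
|2375557 − 2375521| = 36.

36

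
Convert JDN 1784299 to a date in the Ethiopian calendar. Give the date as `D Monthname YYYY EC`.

JDN 1784299 is 21 February 173 in the proleptic Gregorian calendar.
In the Ethiopian calendar that day is 28 Yekatit 165 EC.

28 Yekatit 165 EC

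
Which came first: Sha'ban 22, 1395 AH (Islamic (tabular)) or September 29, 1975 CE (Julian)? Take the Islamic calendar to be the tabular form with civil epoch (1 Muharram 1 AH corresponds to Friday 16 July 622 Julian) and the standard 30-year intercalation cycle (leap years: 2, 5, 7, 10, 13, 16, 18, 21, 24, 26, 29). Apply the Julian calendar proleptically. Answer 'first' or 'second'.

The two dates have Julian Day Numbers 2442655 and 2442698 respectively.
Since 2442655 < 2442698, the first date comes first.

first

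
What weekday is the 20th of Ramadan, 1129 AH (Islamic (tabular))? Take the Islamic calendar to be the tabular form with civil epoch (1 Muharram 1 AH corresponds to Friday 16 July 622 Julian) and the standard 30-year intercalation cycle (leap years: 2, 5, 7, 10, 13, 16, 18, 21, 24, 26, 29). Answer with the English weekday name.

Saturday

This is JDN 2348421 (28 August 1717 Gregorian).
2348421 ≡ 5 (mod 7); counting from Monday = 0 gives Saturday.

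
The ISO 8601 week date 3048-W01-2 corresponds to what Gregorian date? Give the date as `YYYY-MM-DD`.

3048-01-04

ISO week 1 of 3048 is the week containing the first Thursday of 3048.
Week 1, day 2 (Tuesday) lands on 3048-01-04.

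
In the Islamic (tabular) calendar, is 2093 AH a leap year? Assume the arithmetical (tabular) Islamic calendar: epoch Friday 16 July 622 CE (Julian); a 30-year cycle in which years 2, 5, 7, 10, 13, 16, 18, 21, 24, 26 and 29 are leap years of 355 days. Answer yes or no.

no

Year 2093 AH is year 23 of its 30-year cycle; leap positions are 2, 5, 7, 10, 13, 16, 18, 21, 24, 26, 29, so it is a common year (354 days).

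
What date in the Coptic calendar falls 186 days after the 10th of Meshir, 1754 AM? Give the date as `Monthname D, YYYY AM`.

Mesori 16, 1754 AM

JDN of the 10th of Meshir, 1754 AM = 2465472.
2465472 + 186 = 2465658.
JDN 2465658 in the Coptic calendar is Mesori 16, 1754 AM.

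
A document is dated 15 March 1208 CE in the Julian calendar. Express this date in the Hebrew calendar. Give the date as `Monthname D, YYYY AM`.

The source date corresponds to 22 March 1208 in the proleptic Gregorian calendar (JDN 2162354).
That day falls on 25 Adar 4968 AM in the Hebrew calendar.

Adar 25, 4968 AM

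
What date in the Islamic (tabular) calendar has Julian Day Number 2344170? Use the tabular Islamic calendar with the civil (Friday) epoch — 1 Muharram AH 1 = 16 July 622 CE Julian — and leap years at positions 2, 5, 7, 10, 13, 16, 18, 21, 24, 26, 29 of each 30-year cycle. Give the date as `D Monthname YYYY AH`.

The Gregorian equivalent of JDN 2344170 is 7 January 1706.
In the tabular Islamic calendar that day is 22 Ramadan 1117 AH.

22 Ramadan 1117 AH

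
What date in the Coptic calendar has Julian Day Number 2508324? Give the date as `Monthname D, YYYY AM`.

The Gregorian equivalent of JDN 2508324 is 16 June 2155.
In the Coptic calendar that day is Paoni 8, 1871 AM.

Paoni 8, 1871 AM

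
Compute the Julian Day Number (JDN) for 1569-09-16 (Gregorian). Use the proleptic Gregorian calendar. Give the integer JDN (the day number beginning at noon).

2294384

JDN 2400001 is 17 November 1858 CE (Gregorian), MJD 0; the target day is −105617 days from there, so JDN = 2294384.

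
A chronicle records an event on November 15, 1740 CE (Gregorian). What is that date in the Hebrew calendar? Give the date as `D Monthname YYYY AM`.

Both dates share Julian Day Number 2356901; in the Hebrew calendar that is 25 Cheshvan 5501 AM.

25 Cheshvan 5501 AM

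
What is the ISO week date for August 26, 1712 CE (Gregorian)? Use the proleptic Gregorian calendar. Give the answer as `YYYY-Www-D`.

1712-W34-5

The weekday is Friday (ISO weekday 5).
That Friday belongs to ISO week 34 of ISO year 1712.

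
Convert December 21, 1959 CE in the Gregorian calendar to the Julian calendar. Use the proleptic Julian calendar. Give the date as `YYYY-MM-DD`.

For dates in this range the Gregorian date is 13 days ahead of the Julian.
21 December 1959 Gregorian − 13 days → 8 December 1959 Julian.

1959-12-08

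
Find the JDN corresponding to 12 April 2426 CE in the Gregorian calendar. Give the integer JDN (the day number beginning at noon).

2607240

JDN 2451545 is 1 January 2000 CE (Gregorian); the target day is +155695 days from there, so JDN = 2607240.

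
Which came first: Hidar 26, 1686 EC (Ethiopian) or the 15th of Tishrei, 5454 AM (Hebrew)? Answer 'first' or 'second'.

second

First date → JDN 2339752; second date → JDN 2339704.
JDN 2339704 < JDN 2339752, so the second date is earlier.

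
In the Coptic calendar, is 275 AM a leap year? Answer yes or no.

275 mod 4 = 3; in the Coptic calendar a year is leap when year mod 4 = 3, so it is a leap year.

yes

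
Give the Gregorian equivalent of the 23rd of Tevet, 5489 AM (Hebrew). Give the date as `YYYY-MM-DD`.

Julian Day Number of the source date = 2352558.
Converting JDN 2352558 to the Gregorian calendar gives 25 December 1728 CE.

1728-12-25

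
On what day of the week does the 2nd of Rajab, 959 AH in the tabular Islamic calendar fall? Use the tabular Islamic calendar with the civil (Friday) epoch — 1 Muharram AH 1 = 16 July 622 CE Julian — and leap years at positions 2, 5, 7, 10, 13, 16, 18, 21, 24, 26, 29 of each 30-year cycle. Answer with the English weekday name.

In the proleptic Gregorian calendar this is 4 July 1552 (JDN 2288101).
Since JDN mod 7 = 4 (0 = Monday), the day is Friday.

Friday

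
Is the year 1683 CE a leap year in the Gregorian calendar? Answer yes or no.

no

1683 is not divisible by 4, so it is a common year.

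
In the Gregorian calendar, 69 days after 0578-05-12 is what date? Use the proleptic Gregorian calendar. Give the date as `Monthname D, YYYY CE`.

July 20, 578 CE

JDN of 0578-05-12 = 1932302.
1932302 + 69 = 1932371.
JDN 1932371 in the Gregorian calendar is July 20, 578 CE.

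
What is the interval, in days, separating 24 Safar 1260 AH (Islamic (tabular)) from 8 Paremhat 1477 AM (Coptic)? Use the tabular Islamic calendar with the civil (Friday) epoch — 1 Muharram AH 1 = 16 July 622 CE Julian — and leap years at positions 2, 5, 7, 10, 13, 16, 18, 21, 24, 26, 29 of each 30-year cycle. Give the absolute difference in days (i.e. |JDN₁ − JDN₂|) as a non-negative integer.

First date → JDN 2394641; second date → JDN 2364326.
The interval is |2394641 − 2364326| = 30315 days.

30315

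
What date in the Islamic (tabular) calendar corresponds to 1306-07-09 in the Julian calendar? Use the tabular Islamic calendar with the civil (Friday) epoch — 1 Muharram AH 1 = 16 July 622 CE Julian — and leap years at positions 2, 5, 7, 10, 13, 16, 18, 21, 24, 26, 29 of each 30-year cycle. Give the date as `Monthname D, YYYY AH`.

Dhu al-Hijjah 26, 705 AH

Both dates share Julian Day Number 2198264; in the tabular Islamic calendar that is 26 Dhu al-Hijjah 705 AH.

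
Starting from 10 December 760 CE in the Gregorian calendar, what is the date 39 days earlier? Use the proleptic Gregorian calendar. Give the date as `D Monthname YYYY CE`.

JDN of 10 December 760 CE = 1998988.
1998988 − 39 = 1998949.
JDN 1998949 in the Gregorian calendar is 1 November 760 CE.

1 November 760 CE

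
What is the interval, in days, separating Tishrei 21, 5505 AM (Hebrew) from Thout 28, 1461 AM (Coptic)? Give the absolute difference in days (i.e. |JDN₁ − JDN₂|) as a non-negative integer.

9

JDN of the first date = 2358313.
JDN of the second date = 2358322.
|2358322 − 2358313| = 9.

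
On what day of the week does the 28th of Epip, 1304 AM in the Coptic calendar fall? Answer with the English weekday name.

In the Gregorian calendar this is 1 August 1588 (JDN 2301278).
2301278 ≡ 0 (mod 7); counting from Monday = 0 gives Monday.

Monday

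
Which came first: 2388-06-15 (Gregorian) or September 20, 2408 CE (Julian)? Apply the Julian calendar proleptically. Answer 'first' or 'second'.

The two dates have Julian Day Numbers 2593425 and 2600843 respectively.
Since 2593425 < 2600843, the first date comes first.

first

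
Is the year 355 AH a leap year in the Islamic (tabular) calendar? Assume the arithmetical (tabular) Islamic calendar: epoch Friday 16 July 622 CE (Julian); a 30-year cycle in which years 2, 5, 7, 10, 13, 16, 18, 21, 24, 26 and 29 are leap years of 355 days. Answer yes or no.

Year 355 AH is year 25 of its 30-year cycle; leap positions are 2, 5, 7, 10, 13, 16, 18, 21, 24, 26, 29, so it is a common year (354 days).

no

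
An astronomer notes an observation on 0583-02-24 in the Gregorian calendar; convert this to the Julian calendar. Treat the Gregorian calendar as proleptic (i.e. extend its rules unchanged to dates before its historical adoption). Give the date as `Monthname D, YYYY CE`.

For dates in this range the Gregorian date is 2 days ahead of the Julian.
24 February 583 Gregorian − 2 days → 22 February 583 Julian.

February 22, 583 CE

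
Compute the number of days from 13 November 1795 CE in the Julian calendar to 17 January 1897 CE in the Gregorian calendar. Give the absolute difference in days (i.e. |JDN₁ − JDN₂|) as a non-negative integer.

First date → JDN 2376998; second date → JDN 2413942.
The interval is |2376998 − 2413942| = 36944 days.

36944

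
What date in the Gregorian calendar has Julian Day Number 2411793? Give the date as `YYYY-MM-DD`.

Counting from JDN 2299161 = 15 Oct 1582 gives an offset of 112632 days.

1891-03-01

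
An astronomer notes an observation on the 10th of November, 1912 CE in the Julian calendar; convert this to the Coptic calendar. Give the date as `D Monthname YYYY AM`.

14 Hathor 1629 AM

Both dates share Julian Day Number 2419730; in the Coptic calendar that is 14 Hathor 1629 AM.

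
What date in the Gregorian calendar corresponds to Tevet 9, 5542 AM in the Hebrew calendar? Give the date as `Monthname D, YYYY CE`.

Julian Day Number of the source date = 2371917.
Converting JDN 2371917 to the Gregorian calendar gives 26 December 1781 CE.

December 26, 1781 CE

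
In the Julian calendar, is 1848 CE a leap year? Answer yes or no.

yes

1848 mod 4 = 0, so it is a leap year in the Julian calendar.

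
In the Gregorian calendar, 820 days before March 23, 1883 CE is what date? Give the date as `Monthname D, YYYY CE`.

JDN of March 23, 1883 CE = 2408893.
2408893 − 820 = 2408073.
JDN 2408073 in the Gregorian calendar is December 23, 1880 CE.

December 23, 1880 CE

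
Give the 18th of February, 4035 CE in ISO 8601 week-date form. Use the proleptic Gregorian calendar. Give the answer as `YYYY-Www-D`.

The weekday is Sunday (ISO weekday 7).
That Sunday belongs to ISO week 7 of ISO year 4035.

4035-W07-7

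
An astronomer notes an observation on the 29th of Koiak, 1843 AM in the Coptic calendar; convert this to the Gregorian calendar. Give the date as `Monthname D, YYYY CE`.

Both dates share Julian Day Number 2497938; in the Gregorian calendar that is 8 January 2127 CE.

January 8, 2127 CE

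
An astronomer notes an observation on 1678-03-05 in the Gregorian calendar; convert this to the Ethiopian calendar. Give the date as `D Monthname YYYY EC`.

29 Yekatit 1670 EC

Julian Day Number of the source date = 2334001.
Converting JDN 2334001 to the Ethiopian calendar gives 29 Yekatit 1670 EC.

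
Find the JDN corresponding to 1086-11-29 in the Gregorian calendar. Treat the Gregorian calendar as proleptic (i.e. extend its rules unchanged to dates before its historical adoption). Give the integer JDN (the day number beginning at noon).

JDN 2451545 is 1 January 2000 CE (Gregorian); the target day is −333499 days from there, so JDN = 2118046.

2118046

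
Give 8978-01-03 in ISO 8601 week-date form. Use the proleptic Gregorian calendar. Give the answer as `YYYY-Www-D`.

8978-W01-6

The weekday is Saturday (ISO weekday 6).
That Saturday belongs to ISO week 1 of ISO year 8978.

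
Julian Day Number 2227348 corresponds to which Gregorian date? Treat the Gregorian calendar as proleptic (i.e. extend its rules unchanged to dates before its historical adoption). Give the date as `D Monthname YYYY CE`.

3 March 1386 CE

Counting from JDN 2299161 = 15 Oct 1582 gives an offset of -71813 days.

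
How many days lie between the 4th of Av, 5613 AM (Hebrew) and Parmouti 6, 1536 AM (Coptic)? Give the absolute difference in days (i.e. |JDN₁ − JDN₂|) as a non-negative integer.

JDN of the first date = 2398074.
JDN of the second date = 2385904.
|2385904 − 2398074| = 12170.

12170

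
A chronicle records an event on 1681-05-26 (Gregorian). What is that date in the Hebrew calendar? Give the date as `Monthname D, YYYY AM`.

Both dates share Julian Day Number 2335179; in the Hebrew calendar that is 9 Sivan 5441 AM.

Sivan 9, 5441 AM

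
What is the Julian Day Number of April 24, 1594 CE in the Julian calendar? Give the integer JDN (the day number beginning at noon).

Equivalently 4 May 1594 (Gregorian).
JDN 2400001 is 17 November 1858 CE (Gregorian), MJD 0; the target day is −96621 days from there, so JDN = 2303380.

2303380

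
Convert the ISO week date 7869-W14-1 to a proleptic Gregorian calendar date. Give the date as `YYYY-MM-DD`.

7869-04-05

ISO week 1 of 7869 is the week containing the first Thursday of 7869.
Week 14, day 1 (Monday) lands on 7869-04-05.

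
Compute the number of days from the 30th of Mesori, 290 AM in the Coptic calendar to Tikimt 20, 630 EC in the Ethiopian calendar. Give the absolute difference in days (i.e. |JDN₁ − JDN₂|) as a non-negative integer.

First date → JDN 1930946; second date → JDN 1954012.
The interval is |1930946 − 1954012| = 23066 days.

23066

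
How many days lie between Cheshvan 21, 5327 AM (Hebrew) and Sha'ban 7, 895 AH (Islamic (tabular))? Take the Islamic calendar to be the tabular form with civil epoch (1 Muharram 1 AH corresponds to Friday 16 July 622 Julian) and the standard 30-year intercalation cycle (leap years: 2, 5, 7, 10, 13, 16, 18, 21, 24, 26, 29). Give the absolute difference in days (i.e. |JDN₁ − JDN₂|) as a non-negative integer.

27889

First date → JDN 2293346; second date → JDN 2265457.
The interval is |2293346 − 2265457| = 27889 days.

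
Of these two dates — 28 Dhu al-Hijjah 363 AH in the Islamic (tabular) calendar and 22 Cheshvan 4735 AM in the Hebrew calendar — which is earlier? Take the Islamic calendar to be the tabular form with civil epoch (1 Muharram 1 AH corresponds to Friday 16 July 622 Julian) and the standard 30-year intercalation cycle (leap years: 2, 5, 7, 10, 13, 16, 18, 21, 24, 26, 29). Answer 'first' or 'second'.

first

The two dates have Julian Day Numbers 2077073 and 2077124 respectively.
Since 2077073 < 2077124, the first date comes first.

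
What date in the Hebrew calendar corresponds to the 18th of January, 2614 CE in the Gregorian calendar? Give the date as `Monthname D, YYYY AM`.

Tevet 15, 6374 AM

Both dates share Julian Day Number 2675821; in the Hebrew calendar that is 15 Tevet 6374 AM.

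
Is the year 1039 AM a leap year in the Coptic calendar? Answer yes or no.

yes

1039 mod 4 = 3; in the Coptic calendar a year is leap when year mod 4 = 3, so it is a leap year.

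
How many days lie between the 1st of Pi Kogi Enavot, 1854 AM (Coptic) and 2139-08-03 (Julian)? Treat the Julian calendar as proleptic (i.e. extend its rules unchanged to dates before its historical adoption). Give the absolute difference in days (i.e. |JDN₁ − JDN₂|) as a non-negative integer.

First date → JDN 2502198; second date → JDN 2502542.
The interval is |2502198 − 2502542| = 344 days.

344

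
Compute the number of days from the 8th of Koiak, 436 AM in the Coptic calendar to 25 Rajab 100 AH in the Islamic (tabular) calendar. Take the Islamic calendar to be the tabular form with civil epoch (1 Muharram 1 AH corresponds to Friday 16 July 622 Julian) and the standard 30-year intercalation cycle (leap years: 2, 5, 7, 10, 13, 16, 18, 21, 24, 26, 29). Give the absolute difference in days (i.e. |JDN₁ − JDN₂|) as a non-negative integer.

JDN of the first date = 1984011.
JDN of the second date = 1983723.
|1983723 − 1984011| = 288.

288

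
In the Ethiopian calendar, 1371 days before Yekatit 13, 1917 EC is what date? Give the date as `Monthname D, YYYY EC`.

Counting 1371 days back from JDN 2424202 reaches JDN 2422831, which is Ginbot 13, 1913 EC.

Ginbot 13, 1913 EC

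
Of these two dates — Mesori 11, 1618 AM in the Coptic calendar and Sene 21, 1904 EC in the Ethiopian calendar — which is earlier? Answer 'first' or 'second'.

Converting both to JDN: 2415979 vs 2419582; the smaller is the first.

first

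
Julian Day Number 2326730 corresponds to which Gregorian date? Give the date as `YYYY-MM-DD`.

1658-04-08

Counting from JDN 2299161 = 15 Oct 1582 gives an offset of 27569 days.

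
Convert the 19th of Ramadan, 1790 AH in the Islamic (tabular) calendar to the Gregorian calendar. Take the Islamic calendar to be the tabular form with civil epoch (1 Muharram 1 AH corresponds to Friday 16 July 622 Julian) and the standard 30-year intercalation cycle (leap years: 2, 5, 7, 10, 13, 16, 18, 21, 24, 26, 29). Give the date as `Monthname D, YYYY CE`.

Julian Day Number of the source date = 2582656.
Converting JDN 2582656 to the Gregorian calendar gives 21 December 2358 CE.

December 21, 2358 CE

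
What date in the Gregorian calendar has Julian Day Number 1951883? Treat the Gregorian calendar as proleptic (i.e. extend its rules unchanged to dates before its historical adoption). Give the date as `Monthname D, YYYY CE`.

Counting from JDN 2299161 = 15 Oct 1582 gives an offset of -347278 days.

December 22, 631 CE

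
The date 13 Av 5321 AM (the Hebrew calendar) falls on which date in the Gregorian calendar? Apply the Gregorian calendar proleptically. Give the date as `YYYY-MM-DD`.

1561-08-05

Both dates share Julian Day Number 2291420; in the Gregorian calendar that is 5 August 1561 CE.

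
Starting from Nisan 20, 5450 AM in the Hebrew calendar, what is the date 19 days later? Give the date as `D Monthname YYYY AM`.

JDN of Nisan 20, 5450 AM = 2338409.
2338409 + 19 = 2338428.
JDN 2338428 in the Hebrew calendar is 9 Iyar 5450 AM.

9 Iyar 5450 AM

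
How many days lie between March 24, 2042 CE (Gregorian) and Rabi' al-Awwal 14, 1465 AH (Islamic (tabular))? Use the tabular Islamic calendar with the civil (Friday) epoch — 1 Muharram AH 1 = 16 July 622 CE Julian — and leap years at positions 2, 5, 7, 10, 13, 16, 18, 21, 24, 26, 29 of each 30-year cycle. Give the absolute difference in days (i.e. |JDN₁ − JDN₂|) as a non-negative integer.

JDN of the first date = 2466968.
JDN of the second date = 2467305.
|2467305 − 2466968| = 337.

337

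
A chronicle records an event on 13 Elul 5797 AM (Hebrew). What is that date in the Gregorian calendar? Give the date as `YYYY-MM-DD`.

2037-08-24

Julian Day Number of the source date = 2465295.
Converting JDN 2465295 to the Gregorian calendar gives 24 August 2037 CE.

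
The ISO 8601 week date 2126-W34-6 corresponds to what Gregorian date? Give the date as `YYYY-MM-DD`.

2126-08-24

ISO week 1 of 2126 is the week containing the first Thursday of 2126.
Week 34, day 6 (Saturday) lands on 2126-08-24.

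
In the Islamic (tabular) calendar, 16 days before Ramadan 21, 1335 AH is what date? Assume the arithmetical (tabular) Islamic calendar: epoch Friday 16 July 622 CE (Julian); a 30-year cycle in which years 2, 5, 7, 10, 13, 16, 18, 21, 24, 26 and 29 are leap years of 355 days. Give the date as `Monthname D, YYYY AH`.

The starting date is JDN 2421421; 2421421 − 16 = 2421405.
JDN 2421405 corresponds to Ramadan 5, 1335 AH.

Ramadan 5, 1335 AH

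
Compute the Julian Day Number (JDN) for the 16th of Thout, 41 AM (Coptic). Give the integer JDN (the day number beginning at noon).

In the proleptic Gregorian calendar the same day is 14 September 324.
JDN 2400001 is 17 November 1858 CE (Gregorian), MJD 0; the target day is −560346 days from there, so JDN = 1839655.

1839655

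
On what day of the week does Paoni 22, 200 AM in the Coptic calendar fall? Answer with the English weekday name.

Saturday

Equivalently 17 June 484 Gregorian, JDN 1898006.
JDN 1898006 mod 7 = 5, and JDN 0 was a Monday, so this is a Saturday.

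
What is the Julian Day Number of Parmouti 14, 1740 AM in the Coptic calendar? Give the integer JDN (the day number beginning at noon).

2460423

In the Gregorian calendar the same day is 22 April 2024.
JDN 2451545 is 1 January 2000 CE (Gregorian); the target day is +8878 days from there, so JDN = 2460423.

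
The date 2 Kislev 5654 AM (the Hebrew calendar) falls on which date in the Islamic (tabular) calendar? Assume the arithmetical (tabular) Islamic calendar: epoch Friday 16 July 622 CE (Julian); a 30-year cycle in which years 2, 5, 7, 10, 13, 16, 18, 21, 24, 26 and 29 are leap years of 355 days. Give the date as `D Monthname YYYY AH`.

2 Jumada al-Awwal 1311 AH

Both dates share Julian Day Number 2412779; in the tabular Islamic calendar that is 2 Jumada al-Awwal 1311 AH.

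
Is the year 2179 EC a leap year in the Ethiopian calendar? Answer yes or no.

2179 mod 4 = 3; in the Ethiopian calendar a year is leap when year mod 4 = 3, so it is a leap year.

yes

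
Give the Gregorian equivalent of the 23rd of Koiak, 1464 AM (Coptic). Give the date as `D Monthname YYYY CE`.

Julian Day Number of the source date = 2359503.
Converting JDN 2359503 to the Gregorian calendar gives 31 December 1747 CE.

31 December 1747 CE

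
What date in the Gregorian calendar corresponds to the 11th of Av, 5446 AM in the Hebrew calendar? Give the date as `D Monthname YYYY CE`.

Both dates share Julian Day Number 2337072; in the Gregorian calendar that is 1 August 1686 CE.

1 August 1686 CE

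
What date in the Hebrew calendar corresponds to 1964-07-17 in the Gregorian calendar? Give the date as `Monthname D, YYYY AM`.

Av 8, 5724 AM

Julian Day Number of the source date = 2438594.
Converting JDN 2438594 to the Hebrew calendar gives 8 Av 5724 AM.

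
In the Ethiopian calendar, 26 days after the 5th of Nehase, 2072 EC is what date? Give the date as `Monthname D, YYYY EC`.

Pagume 1, 2072 EC

JDN of the 5th of Nehase, 2072 EC = 2480988.
2480988 + 26 = 2481014.
JDN 2481014 in the Ethiopian calendar is Pagume 1, 2072 EC.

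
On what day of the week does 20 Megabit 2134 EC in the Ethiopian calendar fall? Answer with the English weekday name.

Equivalently 30 March 2142 Gregorian, JDN 2503498.
2503498 ≡ 4 (mod 7); counting from Monday = 0 gives Friday.

Friday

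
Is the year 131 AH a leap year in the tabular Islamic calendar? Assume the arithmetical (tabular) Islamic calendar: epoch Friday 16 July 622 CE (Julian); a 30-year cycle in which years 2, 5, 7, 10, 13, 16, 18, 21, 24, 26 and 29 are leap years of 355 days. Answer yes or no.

Year 131 AH is year 11 of its 30-year cycle; leap positions are 2, 5, 7, 10, 13, 16, 18, 21, 24, 26, 29, so it is a common year (354 days).

no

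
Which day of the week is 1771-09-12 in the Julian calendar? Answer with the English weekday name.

Monday

Equivalently 23 September 1771 Gregorian, JDN 2368170.
Since JDN mod 7 = 0 (0 = Monday), the day is Monday.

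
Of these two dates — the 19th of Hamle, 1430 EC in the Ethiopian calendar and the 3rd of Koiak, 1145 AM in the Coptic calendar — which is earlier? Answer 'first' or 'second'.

Converting both to JDN: 2246481 vs 2242968; the smaller is the second.

second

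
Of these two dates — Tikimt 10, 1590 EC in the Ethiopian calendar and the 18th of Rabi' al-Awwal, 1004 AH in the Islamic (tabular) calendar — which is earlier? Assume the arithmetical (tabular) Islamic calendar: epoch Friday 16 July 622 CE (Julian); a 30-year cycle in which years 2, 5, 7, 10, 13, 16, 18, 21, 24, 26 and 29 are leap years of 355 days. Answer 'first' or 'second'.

First date → JDN 2304642; second date → JDN 2303946.
JDN 2303946 < JDN 2304642, so the second date is earlier.

second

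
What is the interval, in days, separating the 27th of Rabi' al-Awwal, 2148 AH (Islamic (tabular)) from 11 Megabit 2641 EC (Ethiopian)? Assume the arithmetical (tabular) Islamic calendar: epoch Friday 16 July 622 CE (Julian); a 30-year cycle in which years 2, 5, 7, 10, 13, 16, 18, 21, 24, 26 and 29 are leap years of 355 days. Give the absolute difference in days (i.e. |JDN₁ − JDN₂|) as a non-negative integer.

20679

JDN of the first date = 2709350.
JDN of the second date = 2688671.
|2688671 − 2709350| = 20679.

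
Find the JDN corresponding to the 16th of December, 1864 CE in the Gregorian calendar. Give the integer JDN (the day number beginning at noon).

JDN 2400001 is 17 November 1858 CE (Gregorian), MJD 0; the target day is +2221 days from there, so JDN = 2402222.

2402222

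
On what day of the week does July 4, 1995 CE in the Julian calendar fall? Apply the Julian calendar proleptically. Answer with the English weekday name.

Monday

Equivalently 17 July 1995 Gregorian, JDN 2449916.
JDN 2449916 mod 7 = 0, and JDN 0 was a Monday, so this is a Monday.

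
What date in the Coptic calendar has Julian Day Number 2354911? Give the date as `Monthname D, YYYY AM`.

JDN 2354911 is 5 June 1735 in the Gregorian calendar.
In the Coptic calendar that day is Pashons 30, 1451 AM.

Pashons 30, 1451 AM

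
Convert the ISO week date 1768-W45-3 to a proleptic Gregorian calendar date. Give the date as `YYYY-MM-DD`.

1768-11-09

ISO week 1 of 1768 is the week containing the first Thursday of 1768.
Week 45, day 3 (Wednesday) lands on 1768-11-09.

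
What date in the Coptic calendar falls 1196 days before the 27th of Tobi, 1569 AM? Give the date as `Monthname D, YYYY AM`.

Paopi 17, 1566 AM

The starting date is JDN 2397888; 2397888 − 1196 = 2396692.
JDN 2396692 corresponds to Paopi 17, 1566 AM.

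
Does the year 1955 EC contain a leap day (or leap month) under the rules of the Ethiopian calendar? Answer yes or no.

yes

1955 mod 4 = 3; in the Ethiopian calendar a year is leap when year mod 4 = 3, so it is a leap year.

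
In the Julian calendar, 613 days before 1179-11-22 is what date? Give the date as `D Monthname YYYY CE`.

19 March 1178 CE

The starting date is JDN 2152013; 2152013 − 613 = 2151400.
JDN 2151400 corresponds to 19 March 1178 CE.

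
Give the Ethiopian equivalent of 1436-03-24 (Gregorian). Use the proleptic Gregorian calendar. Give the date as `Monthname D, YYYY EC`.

Both dates share Julian Day Number 2245631; in the Ethiopian calendar that is 19 Megabit 1428 EC.

Megabit 19, 1428 EC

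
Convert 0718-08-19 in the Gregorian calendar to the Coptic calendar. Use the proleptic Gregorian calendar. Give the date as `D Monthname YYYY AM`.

22 Mesori 434 AM

Both dates share Julian Day Number 1983534; in the Coptic calendar that is 22 Mesori 434 AM.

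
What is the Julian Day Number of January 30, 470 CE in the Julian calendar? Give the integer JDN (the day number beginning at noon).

1892755

Equivalently 31 January 470 (proleptic Gregorian).
JDN 2451545 is 1 January 2000 CE (Gregorian); the target day is −558790 days from there, so JDN = 1892755.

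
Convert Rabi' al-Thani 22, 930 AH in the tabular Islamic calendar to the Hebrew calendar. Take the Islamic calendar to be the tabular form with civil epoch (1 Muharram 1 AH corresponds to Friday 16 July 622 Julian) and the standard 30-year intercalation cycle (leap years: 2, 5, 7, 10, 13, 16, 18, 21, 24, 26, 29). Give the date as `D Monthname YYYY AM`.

24 Adar 5284 AM

Both dates share Julian Day Number 2277757; in the Hebrew calendar that is 24 Adar 5284 AM.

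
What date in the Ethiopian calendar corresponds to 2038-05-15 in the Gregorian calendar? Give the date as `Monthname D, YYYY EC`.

Ginbot 7, 2030 EC

Both dates share Julian Day Number 2465559; in the Ethiopian calendar that is 7 Ginbot 2030 EC.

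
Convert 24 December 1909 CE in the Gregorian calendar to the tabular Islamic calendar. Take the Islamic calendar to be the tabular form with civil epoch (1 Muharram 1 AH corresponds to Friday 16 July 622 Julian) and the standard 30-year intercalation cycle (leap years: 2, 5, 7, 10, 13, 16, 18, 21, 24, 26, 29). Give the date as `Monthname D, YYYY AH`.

Dhu al-Hijjah 11, 1327 AH

Julian Day Number of the source date = 2418665.
Converting JDN 2418665 to the tabular Islamic calendar gives 11 Dhu al-Hijjah 1327 AH.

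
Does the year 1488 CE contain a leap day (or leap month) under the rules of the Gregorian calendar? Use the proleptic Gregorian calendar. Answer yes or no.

yes

1488 is divisible by 4 and not by 100, so it is a leap year.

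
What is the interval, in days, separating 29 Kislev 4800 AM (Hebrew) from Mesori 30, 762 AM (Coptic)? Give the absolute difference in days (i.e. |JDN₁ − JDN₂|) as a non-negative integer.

2439

JDN of the first date = 2100905.
JDN of the second date = 2103344.
|2103344 − 2100905| = 2439.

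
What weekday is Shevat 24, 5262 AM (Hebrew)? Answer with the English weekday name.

In the proleptic Gregorian calendar this is 12 February 1502 (JDN 2269696).
2269696 ≡ 2 (mod 7); counting from Monday = 0 gives Wednesday.

Wednesday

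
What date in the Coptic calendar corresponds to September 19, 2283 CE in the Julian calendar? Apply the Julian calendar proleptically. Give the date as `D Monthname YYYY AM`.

21 Thout 2000 AM

The source date corresponds to 4 October 2283 in the Gregorian calendar (JDN 2555185).
That day falls on 21 Thout 2000 AM in the Coptic calendar.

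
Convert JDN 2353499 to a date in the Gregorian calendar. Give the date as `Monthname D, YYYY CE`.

July 24, 1731 CE

JDN 2451545 is 1 Jan 2000; 2353499 is −98046 days from there.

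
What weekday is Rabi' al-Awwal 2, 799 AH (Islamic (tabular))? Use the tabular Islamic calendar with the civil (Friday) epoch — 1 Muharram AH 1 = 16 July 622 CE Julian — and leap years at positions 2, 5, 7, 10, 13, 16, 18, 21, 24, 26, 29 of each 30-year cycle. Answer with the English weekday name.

Monday

This is JDN 2231285 (12 December 1396 Gregorian).
JDN 2231285 mod 7 = 0, and JDN 0 was a Monday, so this is a Monday.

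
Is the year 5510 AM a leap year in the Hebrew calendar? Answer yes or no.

yes

Hebrew year 5510 is year 19 of its 19-year Metonic cycle; leap years are at positions 3, 6, 8, 11, 14, 17, 19, so it is a leap year (13 months).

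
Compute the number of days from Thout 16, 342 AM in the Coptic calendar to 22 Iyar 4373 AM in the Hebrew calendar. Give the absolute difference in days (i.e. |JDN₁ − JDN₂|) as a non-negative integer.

4502

First date → JDN 1949595; second date → JDN 1945093.
The interval is |1949595 − 1945093| = 4502 days.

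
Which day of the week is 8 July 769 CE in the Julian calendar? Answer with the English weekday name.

Saturday

This is JDN 2002124 (12 July 769 Gregorian).
JDN 2002124 mod 7 = 5, and JDN 0 was a Monday, so this is a Saturday.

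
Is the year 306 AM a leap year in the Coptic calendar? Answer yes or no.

306 mod 4 = 2; in the Coptic calendar a year is leap when year mod 4 = 3, so it is a common year.

no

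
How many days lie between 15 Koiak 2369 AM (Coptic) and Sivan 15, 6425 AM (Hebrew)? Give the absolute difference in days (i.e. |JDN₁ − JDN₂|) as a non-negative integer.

JDN of the first date = 2690046.
JDN of the second date = 2694602.
|2694602 − 2690046| = 4556.

4556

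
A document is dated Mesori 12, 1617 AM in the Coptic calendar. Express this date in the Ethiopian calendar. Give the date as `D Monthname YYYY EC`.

12 Nehase 1893 EC

Julian Day Number of the source date = 2415615.
Converting JDN 2415615 to the Ethiopian calendar gives 12 Nehase 1893 EC.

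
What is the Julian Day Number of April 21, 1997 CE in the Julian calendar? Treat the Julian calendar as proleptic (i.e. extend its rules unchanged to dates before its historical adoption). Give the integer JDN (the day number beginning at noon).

In the Gregorian calendar the same day is 4 May 1997.
JDN 2400001 is 17 November 1858 CE (Gregorian), MJD 0; the target day is +50572 days from there, so JDN = 2450573.

2450573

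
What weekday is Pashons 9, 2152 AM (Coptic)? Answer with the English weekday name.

Equivalently 20 May 2436 Gregorian, JDN 2610931.
JDN 2610931 mod 7 = 1, and JDN 0 was a Monday, so this is a Tuesday.

Tuesday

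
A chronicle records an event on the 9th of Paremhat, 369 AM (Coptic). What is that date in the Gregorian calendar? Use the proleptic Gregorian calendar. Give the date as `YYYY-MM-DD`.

0653-03-08

Both dates share Julian Day Number 1959630; in the Gregorian calendar that is 8 March 653 CE.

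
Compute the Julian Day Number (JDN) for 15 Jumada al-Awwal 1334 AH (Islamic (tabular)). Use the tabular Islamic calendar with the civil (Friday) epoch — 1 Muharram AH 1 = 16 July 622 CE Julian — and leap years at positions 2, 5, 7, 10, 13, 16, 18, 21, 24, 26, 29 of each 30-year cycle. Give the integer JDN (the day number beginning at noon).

In the Gregorian calendar the same day is 20 March 1916.
JDN 2299161 is 15 October 1582 CE (Gregorian); the target day is +121782 days from there, so JDN = 2420943.

2420943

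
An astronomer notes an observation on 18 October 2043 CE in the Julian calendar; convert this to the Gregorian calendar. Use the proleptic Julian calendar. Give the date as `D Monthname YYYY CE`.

31 October 2043 CE

The Julian–Gregorian offset here is 13 days (Julian trailing).
18 October 2043 Julian + 13 days → 31 October 2043 Gregorian.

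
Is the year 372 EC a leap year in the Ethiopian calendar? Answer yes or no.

372 mod 4 = 0; in the Ethiopian calendar a year is leap when year mod 4 = 3, so it is a common year.

no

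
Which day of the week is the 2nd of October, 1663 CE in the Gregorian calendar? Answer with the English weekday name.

Since JDN mod 7 = 1 (0 = Monday), the day is Tuesday.

Tuesday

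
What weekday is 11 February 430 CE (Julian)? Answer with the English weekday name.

Equivalently 12 February 430 Gregorian, JDN 1878157.
1878157 ≡ 1 (mod 7); counting from Monday = 0 gives Tuesday.

Tuesday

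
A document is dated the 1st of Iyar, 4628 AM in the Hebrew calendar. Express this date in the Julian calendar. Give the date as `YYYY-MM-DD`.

The source date corresponds to 1 May 868 in the proleptic Gregorian calendar (JDN 2038212).
That day falls on 27 April 868 CE in the Julian calendar.

0868-04-27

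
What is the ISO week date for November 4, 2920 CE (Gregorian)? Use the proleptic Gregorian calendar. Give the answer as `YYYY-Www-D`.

The weekday is Monday (ISO weekday 1).
That Monday belongs to ISO week 45 of ISO year 2920.

2920-W45-1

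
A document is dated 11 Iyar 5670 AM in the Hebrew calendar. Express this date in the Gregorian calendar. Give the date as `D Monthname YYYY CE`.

20 May 1910 CE

Julian Day Number of the source date = 2418812.
Converting JDN 2418812 to the Gregorian calendar gives 20 May 1910 CE.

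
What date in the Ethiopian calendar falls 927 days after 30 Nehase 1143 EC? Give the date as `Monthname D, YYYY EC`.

Counting 927 days forward from JDN 2141695 reaches JDN 2142622, which is Megabit 11, 1146 EC.

Megabit 11, 1146 EC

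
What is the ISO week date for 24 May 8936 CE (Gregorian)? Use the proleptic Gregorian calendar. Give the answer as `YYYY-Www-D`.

The weekday is Thursday (ISO weekday 4).
That Thursday belongs to ISO week 21 of ISO year 8936.

8936-W21-4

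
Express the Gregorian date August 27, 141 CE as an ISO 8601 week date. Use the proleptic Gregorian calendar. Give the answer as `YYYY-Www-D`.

0141-W34-7

The weekday is Sunday (ISO weekday 7).
That Sunday belongs to ISO week 34 of ISO year 141.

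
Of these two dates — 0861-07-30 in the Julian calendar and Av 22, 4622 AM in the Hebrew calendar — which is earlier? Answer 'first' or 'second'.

The two dates have Julian Day Numbers 2035749 and 2036106 respectively.
Since 2035749 < 2036106, the first date comes first.

first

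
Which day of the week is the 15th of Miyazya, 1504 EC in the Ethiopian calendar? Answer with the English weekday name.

In the proleptic Gregorian calendar this is 20 April 1512 (JDN 2273416).
Since JDN mod 7 = 5 (0 = Monday), the day is Saturday.

Saturday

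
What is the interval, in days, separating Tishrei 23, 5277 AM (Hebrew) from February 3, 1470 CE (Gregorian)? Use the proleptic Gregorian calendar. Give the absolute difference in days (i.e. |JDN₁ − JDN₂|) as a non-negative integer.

First date → JDN 2275039; second date → JDN 2258000.
The interval is |2275039 − 2258000| = 17039 days.

17039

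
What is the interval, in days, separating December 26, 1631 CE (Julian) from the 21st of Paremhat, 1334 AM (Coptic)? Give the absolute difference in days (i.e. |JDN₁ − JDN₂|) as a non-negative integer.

5032

First date → JDN 2317140; second date → JDN 2312108.
The interval is |2317140 − 2312108| = 5032 days.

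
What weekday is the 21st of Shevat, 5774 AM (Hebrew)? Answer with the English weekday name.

Equivalently 22 January 2014 Gregorian, JDN 2456680.
2456680 ≡ 2 (mod 7); counting from Monday = 0 gives Wednesday.

Wednesday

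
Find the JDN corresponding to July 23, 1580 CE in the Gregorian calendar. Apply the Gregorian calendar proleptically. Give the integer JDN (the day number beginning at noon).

2298347

JDN 2299161 is 15 October 1582 CE (Gregorian); the target day is −814 days from there, so JDN = 2298347.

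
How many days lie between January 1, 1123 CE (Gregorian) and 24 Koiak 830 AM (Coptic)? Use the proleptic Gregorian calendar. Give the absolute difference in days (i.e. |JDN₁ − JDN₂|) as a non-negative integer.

3292

JDN of the first date = 2131227.
JDN of the second date = 2127935.
|2127935 − 2131227| = 3292.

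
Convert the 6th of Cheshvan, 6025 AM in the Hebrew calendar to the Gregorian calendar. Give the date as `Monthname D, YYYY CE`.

Julian Day Number of the source date = 2548269.
Converting JDN 2548269 to the Gregorian calendar gives 27 October 2264 CE.

October 27, 2264 CE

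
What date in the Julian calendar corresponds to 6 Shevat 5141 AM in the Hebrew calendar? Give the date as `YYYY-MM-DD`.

Julian Day Number of the source date = 2225469.
Converting JDN 2225469 to the Julian calendar gives 1 January 1381 CE.

1381-01-01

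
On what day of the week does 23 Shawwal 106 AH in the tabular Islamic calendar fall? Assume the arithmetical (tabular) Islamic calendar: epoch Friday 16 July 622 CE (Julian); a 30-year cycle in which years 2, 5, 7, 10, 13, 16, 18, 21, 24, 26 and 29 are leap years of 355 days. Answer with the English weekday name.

Tuesday

This is JDN 1985936 (17 March 725 Gregorian).
1985936 ≡ 1 (mod 7); counting from Monday = 0 gives Tuesday.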